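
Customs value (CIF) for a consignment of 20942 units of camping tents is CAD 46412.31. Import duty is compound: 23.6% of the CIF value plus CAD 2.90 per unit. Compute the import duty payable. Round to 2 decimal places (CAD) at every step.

Import duty: CAD 71685.11

Ad valorem component: 46412.31 × 23.6% = 10953.31
Specific component: 20942 × 2.90 = 60731.80
Import duty = 10953.31 + 60731.80 = 71685.11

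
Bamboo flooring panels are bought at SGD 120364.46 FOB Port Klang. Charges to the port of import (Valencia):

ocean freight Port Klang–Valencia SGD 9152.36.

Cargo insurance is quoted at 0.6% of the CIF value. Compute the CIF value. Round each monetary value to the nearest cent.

CIF value: SGD 130298.61

Let C be the CIF value. C = FOB price + freight + 0.6% × C
C − 0.6% × C = 120364.46 + 9152.36
0.994 × C = 129516.82
C = 129516.82 / 0.994 = 130298.61
Insurance premium = 0.6% × 130298.61 = 781.79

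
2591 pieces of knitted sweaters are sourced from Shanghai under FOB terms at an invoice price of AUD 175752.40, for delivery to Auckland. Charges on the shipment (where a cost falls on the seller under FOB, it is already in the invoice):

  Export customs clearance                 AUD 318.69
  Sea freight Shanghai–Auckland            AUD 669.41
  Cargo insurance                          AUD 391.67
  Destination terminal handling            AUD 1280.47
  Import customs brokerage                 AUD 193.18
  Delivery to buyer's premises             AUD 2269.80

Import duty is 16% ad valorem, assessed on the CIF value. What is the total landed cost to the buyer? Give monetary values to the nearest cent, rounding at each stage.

Total landed cost: AUD 208847.09

FOB: the seller bears costs until goods are on board at the origin port; the buyer bears freight, insurance and all costs thereafter.
Already in the invoice (seller's account under FOB): export clearance — exclude.
CIF value = FOB price + freight + insurance = 175752.40 + 669.41 + 391.67 = 176813.48
Import duty = 176813.48 × 16% = 28290.16
Buyer bears: freight 669.41 + insurance 391.67 + destination terminal 1280.47 + brokerage 193.18 + delivery 2269.80 + duty 28290.16 = 33094.69
Landed cost = invoice 175752.40 + 33094.69 = 208847.09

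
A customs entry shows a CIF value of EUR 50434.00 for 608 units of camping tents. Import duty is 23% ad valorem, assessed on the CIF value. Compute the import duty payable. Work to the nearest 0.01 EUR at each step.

Import duty = 50434.00 × 23% = 11599.82

Import duty: EUR 11599.82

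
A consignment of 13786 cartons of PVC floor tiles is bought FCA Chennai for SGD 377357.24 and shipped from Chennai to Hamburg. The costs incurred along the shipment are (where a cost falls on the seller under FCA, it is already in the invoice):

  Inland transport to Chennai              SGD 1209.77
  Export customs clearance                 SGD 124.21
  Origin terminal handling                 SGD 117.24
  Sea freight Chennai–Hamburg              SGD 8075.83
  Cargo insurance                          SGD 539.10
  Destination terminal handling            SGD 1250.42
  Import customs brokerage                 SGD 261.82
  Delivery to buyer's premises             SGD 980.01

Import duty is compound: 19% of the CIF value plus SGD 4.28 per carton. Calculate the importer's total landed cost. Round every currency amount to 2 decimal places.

FCA: the seller delivers export-cleared goods to the carrier; the buyer bears costs from that point.
Already in the invoice (seller's account under FCA): inland to port, export clearance — exclude.
CIF value = FCA price + origin terminal + freight + insurance = 377357.24 + 117.24 + 8075.83 + 539.10 = 386089.41
Ad valorem component: 386089.41 × 19% = 73356.99
Specific component: 13786 × 4.28 = 59004.08
Import duty = 73356.99 + 59004.08 = 132361.07
Buyer bears: origin terminal 117.24 + freight 8075.83 + insurance 539.10 + destination terminal 1250.42 + brokerage 261.82 + delivery 980.01 + duty 132361.07 = 143585.49
Landed cost = invoice 377357.24 + 143585.49 = 520942.73

Total landed cost: SGD 520942.73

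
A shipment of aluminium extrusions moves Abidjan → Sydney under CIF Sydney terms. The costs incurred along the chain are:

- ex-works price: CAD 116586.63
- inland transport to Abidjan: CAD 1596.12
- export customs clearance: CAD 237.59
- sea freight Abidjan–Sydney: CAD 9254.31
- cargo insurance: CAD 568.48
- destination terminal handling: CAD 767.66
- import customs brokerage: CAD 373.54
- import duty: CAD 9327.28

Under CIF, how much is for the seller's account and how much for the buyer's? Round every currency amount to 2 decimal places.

CIF: the seller pays costs through ocean freight and marine insurance to the destination port.
Seller's account: goods 116586.63 + inland to port 1596.12 + export clearance 237.59 + freight 9254.31 + insurance 568.48 = 128243.13
Buyer's account: destination terminal 767.66 + brokerage 373.54 + duty 9327.28 = 10468.48

Seller: CAD 128243.13; buyer: CAD 10468.48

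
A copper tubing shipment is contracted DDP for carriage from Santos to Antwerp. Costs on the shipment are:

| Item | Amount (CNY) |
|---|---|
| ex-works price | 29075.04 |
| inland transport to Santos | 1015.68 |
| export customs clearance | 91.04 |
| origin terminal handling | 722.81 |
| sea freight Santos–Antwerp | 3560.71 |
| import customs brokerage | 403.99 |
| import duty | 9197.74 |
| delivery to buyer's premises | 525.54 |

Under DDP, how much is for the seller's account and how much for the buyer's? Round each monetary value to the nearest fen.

Seller: CNY 44592.55; buyer: CNY 0.00

DDP: the seller bears all costs including import duty.
Seller's account: goods 29075.04 + inland to port 1015.68 + export clearance 91.04 + origin terminal 722.81 + freight 3560.71 + brokerage 403.99 + duty 9197.74 + delivery 525.54 = 44592.55
Buyer's account: 0.00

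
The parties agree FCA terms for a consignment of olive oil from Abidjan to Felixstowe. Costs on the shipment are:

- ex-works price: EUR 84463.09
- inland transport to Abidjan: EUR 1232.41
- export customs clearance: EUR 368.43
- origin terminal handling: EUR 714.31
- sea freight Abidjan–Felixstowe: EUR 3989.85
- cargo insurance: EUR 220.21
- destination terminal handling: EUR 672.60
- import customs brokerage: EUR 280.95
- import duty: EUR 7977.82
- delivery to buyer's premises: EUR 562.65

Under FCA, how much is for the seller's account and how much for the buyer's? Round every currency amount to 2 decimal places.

FCA: the seller delivers export-cleared goods to the carrier; the buyer bears costs from that point.
Seller's account: goods 84463.09 + inland to port 1232.41 + export clearance 368.43 = 86063.93
Buyer's account: origin terminal 714.31 + freight 3989.85 + insurance 220.21 + destination terminal 672.60 + brokerage 280.95 + duty 7977.82 + delivery 562.65 = 14418.39

Seller: EUR 86063.93; buyer: EUR 14418.39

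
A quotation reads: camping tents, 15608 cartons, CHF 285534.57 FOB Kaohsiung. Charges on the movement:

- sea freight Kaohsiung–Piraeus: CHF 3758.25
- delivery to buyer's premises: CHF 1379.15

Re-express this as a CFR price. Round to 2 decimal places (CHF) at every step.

Not relevant to the conversion: delivery — on the buyer under both terms; not part of either seller's price.
From FOB to CFR, the seller additionally bears: freight.
CFR price = 285534.57 + 3758.25 = 289292.82

CFR price: CHF 289292.82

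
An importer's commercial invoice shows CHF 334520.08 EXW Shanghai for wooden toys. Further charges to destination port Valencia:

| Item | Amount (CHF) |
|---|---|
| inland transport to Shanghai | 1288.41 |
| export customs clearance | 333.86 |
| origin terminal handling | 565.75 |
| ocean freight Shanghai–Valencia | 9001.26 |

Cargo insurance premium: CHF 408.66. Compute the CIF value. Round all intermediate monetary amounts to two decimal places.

CIF value: CHF 346118.02

CIF = EXW price + pre-shipment costs + freight + insurance
CIF = 334520.08 + 1288.41 + 333.86 + 565.75 + 9001.26 + 408.66 = 346118.02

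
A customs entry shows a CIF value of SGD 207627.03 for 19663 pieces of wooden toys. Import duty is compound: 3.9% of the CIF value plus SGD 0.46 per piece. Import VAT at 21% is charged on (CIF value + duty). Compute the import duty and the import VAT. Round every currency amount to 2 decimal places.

Ad valorem component: 207627.03 × 3.9% = 8097.45
Specific component: 19663 × 0.46 = 9044.98
Import duty = 8097.45 + 9044.98 = 17142.43
VAT base = CIF + duty = 207627.03 + 17142.43 = 224769.46
Import VAT = 224769.46 × 21% = 47201.59

Import duty: SGD 17142.43; import VAT: SGD 47201.59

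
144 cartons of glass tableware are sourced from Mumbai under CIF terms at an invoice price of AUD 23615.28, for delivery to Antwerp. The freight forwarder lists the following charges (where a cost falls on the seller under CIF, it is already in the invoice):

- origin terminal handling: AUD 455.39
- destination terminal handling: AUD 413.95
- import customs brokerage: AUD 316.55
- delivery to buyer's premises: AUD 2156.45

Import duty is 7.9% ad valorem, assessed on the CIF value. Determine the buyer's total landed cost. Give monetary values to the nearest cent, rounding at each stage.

CIF: the seller pays costs through ocean freight and marine insurance to the destination port.
Already in the invoice (seller's account under CIF): origin terminal — exclude.
The CIF price already equals the CIF value: 23615.28
Import duty = 23615.28 × 7.9% = 1865.61
Buyer bears: destination terminal 413.95 + brokerage 316.55 + delivery 2156.45 + duty 1865.61 = 4752.56
Landed cost = invoice 23615.28 + 4752.56 = 28367.84

Total landed cost: AUD 28367.84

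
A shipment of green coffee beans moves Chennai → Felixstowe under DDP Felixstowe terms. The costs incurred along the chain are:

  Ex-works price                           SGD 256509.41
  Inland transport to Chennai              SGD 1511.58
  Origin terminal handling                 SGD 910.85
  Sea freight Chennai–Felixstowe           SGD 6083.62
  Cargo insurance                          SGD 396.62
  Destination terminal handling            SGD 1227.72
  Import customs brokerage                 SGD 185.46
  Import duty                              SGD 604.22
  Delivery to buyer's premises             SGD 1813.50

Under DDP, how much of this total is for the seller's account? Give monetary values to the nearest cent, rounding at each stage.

DDP: the seller bears all costs including import duty.
Seller's account: goods 256509.41 + inland to port 1511.58 + origin terminal 910.85 + freight 6083.62 + insurance 396.62 + destination terminal 1227.72 + brokerage 185.46 + duty 604.22 + delivery 1813.50 = 269242.98
Buyer's account: 0.00

Seller's account: SGD 269242.98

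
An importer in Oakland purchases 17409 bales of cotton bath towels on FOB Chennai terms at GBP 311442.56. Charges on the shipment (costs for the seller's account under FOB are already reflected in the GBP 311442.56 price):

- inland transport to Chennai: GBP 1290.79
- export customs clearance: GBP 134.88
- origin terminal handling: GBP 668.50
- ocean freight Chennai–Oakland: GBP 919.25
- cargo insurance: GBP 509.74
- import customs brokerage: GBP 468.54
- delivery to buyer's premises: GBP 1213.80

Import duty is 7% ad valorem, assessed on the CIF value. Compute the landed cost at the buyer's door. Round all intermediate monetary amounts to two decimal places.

Total landed cost: GBP 336454.90

FOB: the seller bears costs until goods are on board at the origin port; the buyer bears freight, insurance and all costs thereafter.
Already in the invoice (seller's account under FOB): inland to port, export clearance, origin terminal — exclude.
CIF value = FOB price + freight + insurance = 311442.56 + 919.25 + 509.74 = 312871.55
Import duty = 312871.55 × 7% = 21901.01
Buyer bears: freight 919.25 + insurance 509.74 + brokerage 468.54 + delivery 1213.80 + duty 21901.01 = 25012.34
Landed cost = invoice 311442.56 + 25012.34 = 336454.90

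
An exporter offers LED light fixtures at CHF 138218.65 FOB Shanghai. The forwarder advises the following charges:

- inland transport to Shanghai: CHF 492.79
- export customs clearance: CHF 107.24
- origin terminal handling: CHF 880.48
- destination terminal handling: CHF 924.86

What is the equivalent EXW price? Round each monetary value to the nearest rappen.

Not relevant to the conversion: destination terminal — on the buyer under both terms; not part of either seller's price.
From FOB to EXW, the seller no longer bears: inland to port, export clearance, origin terminal.
EXW price = 138218.65 − 492.79 − 107.24 − 880.48 = 136738.14

EXW price: CHF 136738.14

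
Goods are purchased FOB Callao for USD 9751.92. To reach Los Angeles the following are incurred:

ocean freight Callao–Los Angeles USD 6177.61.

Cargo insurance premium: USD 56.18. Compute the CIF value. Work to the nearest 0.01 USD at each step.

CIF value: USD 15985.71

CIF = FOB price + freight + insurance
CIF = 9751.92 + 6177.61 + 56.18 = 15985.71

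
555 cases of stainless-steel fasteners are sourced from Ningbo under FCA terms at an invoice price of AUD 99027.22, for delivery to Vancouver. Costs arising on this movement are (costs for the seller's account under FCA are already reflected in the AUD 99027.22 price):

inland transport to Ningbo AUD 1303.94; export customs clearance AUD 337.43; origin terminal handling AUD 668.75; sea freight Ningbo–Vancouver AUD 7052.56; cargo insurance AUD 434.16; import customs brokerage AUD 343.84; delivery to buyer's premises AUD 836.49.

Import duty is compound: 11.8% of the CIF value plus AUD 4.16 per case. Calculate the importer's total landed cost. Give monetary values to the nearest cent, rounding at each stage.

FCA: the seller delivers export-cleared goods to the carrier; the buyer bears costs from that point.
Already in the invoice (seller's account under FCA): inland to port, export clearance — exclude.
CIF value = FCA price + origin terminal + freight + insurance = 99027.22 + 668.75 + 7052.56 + 434.16 = 107182.69
Ad valorem component: 107182.69 × 11.8% = 12647.56
Specific component: 555 × 4.16 = 2308.80
Import duty = 12647.56 + 2308.80 = 14956.36
Buyer bears: origin terminal 668.75 + freight 7052.56 + insurance 434.16 + brokerage 343.84 + delivery 836.49 + duty 14956.36 = 24292.16
Landed cost = invoice 99027.22 + 24292.16 = 123319.38

Total landed cost: AUD 123319.38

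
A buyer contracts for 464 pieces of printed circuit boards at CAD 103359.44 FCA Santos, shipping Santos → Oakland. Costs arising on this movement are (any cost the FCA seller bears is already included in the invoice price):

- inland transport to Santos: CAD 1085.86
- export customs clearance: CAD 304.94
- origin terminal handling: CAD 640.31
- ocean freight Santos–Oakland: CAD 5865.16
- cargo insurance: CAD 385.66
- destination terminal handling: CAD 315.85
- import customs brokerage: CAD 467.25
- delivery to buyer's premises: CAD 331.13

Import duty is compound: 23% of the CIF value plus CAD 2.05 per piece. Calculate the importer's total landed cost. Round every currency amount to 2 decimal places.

Total landed cost: CAD 137673.63

FCA: the seller delivers export-cleared goods to the carrier; the buyer bears costs from that point.
Already in the invoice (seller's account under FCA): inland to port, export clearance — exclude.
CIF value = FCA price + origin terminal + freight + insurance = 103359.44 + 640.31 + 5865.16 + 385.66 = 110250.57
Ad valorem component: 110250.57 × 23% = 25357.63
Specific component: 464 × 2.05 = 951.20
Import duty = 25357.63 + 951.20 = 26308.83
Buyer bears: origin terminal 640.31 + freight 5865.16 + insurance 385.66 + destination terminal 315.85 + brokerage 467.25 + delivery 331.13 + duty 26308.83 = 34314.19
Landed cost = invoice 103359.44 + 34314.19 = 137673.63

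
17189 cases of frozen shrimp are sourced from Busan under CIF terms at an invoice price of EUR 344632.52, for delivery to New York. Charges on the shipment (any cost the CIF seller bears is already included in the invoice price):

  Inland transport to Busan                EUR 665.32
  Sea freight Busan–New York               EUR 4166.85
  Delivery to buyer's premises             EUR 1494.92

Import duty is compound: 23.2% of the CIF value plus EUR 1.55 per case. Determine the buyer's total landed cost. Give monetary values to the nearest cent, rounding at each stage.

Total landed cost: EUR 452725.13

CIF: the seller pays costs through ocean freight and marine insurance to the destination port.
Already in the invoice (seller's account under CIF): inland to port, freight — exclude.
The CIF price already equals the CIF value: 344632.52
Ad valorem component: 344632.52 × 23.2% = 79954.74
Specific component: 17189 × 1.55 = 26642.95
Import duty = 79954.74 + 26642.95 = 106597.69
Buyer bears: delivery 1494.92 + duty 106597.69 = 108092.61
Landed cost = invoice 344632.52 + 108092.61 = 452725.13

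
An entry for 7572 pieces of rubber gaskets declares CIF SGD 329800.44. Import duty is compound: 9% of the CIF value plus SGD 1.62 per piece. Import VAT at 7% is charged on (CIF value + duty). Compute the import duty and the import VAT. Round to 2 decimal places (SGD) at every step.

Ad valorem component: 329800.44 × 9% = 29682.04
Specific component: 7572 × 1.62 = 12266.64
Import duty = 29682.04 + 12266.64 = 41948.68
VAT base = CIF + duty = 329800.44 + 41948.68 = 371749.12
Import VAT = 371749.12 × 7% = 26022.44

Import duty: SGD 41948.68; import VAT: SGD 26022.44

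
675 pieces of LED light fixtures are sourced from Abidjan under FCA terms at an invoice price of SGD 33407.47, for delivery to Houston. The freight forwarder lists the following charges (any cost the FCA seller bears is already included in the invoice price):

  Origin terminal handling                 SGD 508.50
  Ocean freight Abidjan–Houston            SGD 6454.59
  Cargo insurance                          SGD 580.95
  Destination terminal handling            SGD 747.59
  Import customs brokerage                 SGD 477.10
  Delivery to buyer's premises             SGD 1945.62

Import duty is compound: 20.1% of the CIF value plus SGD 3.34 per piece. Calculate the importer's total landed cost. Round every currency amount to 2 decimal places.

FCA: the seller delivers export-cleared goods to the carrier; the buyer bears costs from that point.
CIF value = FCA price + origin terminal + freight + insurance = 33407.47 + 508.50 + 6454.59 + 580.95 = 40951.51
Ad valorem component: 40951.51 × 20.1% = 8231.25
Specific component: 675 × 3.34 = 2254.50
Import duty = 8231.25 + 2254.50 = 10485.75
Buyer bears: origin terminal 508.50 + freight 6454.59 + insurance 580.95 + destination terminal 747.59 + brokerage 477.10 + delivery 1945.62 + duty 10485.75 = 21200.10
Landed cost = invoice 33407.47 + 21200.10 = 54607.57

Total landed cost: SGD 54607.57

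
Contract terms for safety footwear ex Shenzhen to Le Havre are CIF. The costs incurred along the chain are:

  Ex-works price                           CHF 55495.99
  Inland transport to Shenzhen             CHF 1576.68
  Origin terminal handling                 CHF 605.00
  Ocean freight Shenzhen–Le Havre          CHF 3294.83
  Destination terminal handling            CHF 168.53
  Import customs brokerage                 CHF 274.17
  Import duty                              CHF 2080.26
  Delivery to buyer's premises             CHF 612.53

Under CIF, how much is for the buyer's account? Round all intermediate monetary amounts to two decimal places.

Buyer's account: CHF 3135.49

CIF: the seller pays costs through ocean freight and marine insurance to the destination port.
Seller's account: goods 55495.99 + inland to port 1576.68 + origin terminal 605.00 + freight 3294.83 = 60972.50
Buyer's account: destination terminal 168.53 + brokerage 274.17 + duty 2080.26 + delivery 612.53 = 3135.49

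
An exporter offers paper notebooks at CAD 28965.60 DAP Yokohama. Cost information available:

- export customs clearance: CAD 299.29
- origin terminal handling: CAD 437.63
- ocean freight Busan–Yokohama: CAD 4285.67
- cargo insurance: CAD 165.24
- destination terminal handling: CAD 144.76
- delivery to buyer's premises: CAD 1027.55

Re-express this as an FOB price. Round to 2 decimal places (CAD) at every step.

Not relevant to the conversion: origin terminal, export clearance — on the seller under both DAP and FOB; already in the DAP price and stays in the FOB price.
From DAP to FOB, the seller no longer bears: freight, insurance, destination terminal, delivery.
FOB price = 28965.60 − 4285.67 − 165.24 − 144.76 − 1027.55 = 23342.38

FOB price: CAD 23342.38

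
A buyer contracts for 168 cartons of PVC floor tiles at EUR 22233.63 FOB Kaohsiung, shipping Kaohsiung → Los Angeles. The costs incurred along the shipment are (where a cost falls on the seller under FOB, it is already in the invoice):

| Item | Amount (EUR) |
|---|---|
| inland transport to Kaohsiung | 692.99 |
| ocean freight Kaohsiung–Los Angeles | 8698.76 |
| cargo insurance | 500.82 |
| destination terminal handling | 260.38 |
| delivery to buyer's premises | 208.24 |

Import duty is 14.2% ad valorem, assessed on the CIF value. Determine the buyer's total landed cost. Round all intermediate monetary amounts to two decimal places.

Total landed cost: EUR 36365.35

FOB: the seller bears costs until goods are on board at the origin port; the buyer bears freight, insurance and all costs thereafter.
Already in the invoice (seller's account under FOB): inland to port — exclude.
CIF value = FOB price + freight + insurance = 22233.63 + 8698.76 + 500.82 = 31433.21
Import duty = 31433.21 × 14.2% = 4463.52
Buyer bears: freight 8698.76 + insurance 500.82 + destination terminal 260.38 + delivery 208.24 + duty 4463.52 = 14131.72
Landed cost = invoice 22233.63 + 14131.72 = 36365.35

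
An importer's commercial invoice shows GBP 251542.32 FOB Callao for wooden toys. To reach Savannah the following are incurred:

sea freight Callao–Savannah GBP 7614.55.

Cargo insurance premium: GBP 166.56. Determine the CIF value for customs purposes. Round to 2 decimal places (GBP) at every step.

CIF = FOB price + freight + insurance
CIF = 251542.32 + 7614.55 + 166.56 = 259323.43

CIF value: GBP 259323.43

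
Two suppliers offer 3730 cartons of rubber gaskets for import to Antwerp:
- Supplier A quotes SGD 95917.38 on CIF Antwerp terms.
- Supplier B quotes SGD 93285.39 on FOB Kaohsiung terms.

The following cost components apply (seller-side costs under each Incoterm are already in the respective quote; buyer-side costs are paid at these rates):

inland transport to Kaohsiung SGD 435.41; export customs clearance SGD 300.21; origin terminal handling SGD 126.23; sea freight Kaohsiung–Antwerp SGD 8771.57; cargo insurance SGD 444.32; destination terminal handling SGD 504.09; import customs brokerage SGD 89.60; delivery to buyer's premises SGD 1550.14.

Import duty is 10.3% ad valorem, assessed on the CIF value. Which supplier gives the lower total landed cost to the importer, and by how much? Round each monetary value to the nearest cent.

Supplier A (CIF):
The CIF price already equals the CIF value: 95917.38
Import duty = 95917.38 × 10.3% = 9879.49
Buyer bears (A): 504.09 + 89.60 + 1550.14 = 2143.83
Landed cost (A) = invoice 95917.38 + 2143.83 + duty 9879.49 = 107940.70
Supplier B (FOB):
CIF value = FOB price + freight + insurance = 93285.39 + 8771.57 + 444.32 = 102501.28
Import duty = 102501.28 × 10.3% = 10557.63
Buyer bears (B): 8771.57 + 444.32 + 504.09 + 89.60 + 1550.14 = 11359.72
Landed cost (B) = invoice 93285.39 + 11359.72 + duty 10557.63 = 115202.74
Difference = |107940.70 − 115202.74| = 7262.04

Supplier A is cheaper by SGD 7262.04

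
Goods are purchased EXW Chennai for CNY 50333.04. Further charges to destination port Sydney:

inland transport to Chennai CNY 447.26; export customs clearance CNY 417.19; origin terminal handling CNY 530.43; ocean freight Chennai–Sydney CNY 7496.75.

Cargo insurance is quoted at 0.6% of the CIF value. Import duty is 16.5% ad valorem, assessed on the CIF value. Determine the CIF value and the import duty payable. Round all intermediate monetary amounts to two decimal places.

CIF value: CNY 59582.16; import duty: CNY 9831.06

Let C be the CIF value. C = EXW price + pre-shipment costs + freight + 0.6% × C
C − 0.6% × C = 50333.04 + 447.26 + 417.19 + 530.43 + 7496.75
0.994 × C = 59224.67
C = 59224.67 / 0.994 = 59582.16
Insurance premium = 0.6% × 59582.16 = 357.49
Import duty = 59582.16 × 16.5% = 9831.06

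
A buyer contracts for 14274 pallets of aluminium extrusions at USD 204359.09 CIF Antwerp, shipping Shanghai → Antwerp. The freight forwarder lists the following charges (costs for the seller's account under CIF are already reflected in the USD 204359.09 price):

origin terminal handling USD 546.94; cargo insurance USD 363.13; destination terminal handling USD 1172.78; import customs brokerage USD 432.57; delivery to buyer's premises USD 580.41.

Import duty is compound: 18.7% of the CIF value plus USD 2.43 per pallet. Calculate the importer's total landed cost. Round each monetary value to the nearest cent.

CIF: the seller pays costs through ocean freight and marine insurance to the destination port.
Already in the invoice (seller's account under CIF): origin terminal, insurance — exclude.
The CIF price already equals the CIF value: 204359.09
Ad valorem component: 204359.09 × 18.7% = 38215.15
Specific component: 14274 × 2.43 = 34685.82
Import duty = 38215.15 + 34685.82 = 72900.97
Buyer bears: destination terminal 1172.78 + brokerage 432.57 + delivery 580.41 + duty 72900.97 = 75086.73
Landed cost = invoice 204359.09 + 75086.73 = 279445.82

Total landed cost: USD 279445.82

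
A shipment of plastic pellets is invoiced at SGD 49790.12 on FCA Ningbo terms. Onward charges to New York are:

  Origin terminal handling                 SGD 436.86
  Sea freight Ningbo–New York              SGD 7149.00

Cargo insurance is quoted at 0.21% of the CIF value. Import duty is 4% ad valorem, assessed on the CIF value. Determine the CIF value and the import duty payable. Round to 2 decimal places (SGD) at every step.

CIF value: SGD 57496.72; import duty: SGD 2299.87

Let C be the CIF value. C = FCA price + pre-shipment costs + freight + 0.21% × C
C − 0.21% × C = 49790.12 + 436.86 + 7149.00
0.9979 × C = 57375.98
C = 57375.98 / 0.9979 = 57496.72
Insurance premium = 0.21% × 57496.72 = 120.74
Import duty = 57496.72 × 4% = 2299.87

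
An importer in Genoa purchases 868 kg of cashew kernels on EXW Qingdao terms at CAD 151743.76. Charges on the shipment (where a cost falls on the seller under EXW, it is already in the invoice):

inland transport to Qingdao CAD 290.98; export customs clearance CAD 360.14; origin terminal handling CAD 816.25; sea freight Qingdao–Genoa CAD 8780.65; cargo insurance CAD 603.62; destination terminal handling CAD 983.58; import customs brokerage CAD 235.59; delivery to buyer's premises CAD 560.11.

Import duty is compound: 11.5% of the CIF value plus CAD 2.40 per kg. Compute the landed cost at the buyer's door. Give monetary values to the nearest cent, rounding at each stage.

EXW: the seller makes goods available at their premises; the buyer bears all onward costs.
CIF value = EXW price + inland to port + export clearance + origin terminal + freight + insurance = 151743.76 + 290.98 + 360.14 + 816.25 + 8780.65 + 603.62 = 162595.40
Ad valorem component: 162595.40 × 11.5% = 18698.47
Specific component: 868 × 2.40 = 2083.20
Import duty = 18698.47 + 2083.20 = 20781.67
Buyer bears: inland to port 290.98 + export clearance 360.14 + origin terminal 816.25 + freight 8780.65 + insurance 603.62 + destination terminal 983.58 + brokerage 235.59 + delivery 560.11 + duty 20781.67 = 33412.59
Landed cost = invoice 151743.76 + 33412.59 = 185156.35

Total landed cost: CAD 185156.35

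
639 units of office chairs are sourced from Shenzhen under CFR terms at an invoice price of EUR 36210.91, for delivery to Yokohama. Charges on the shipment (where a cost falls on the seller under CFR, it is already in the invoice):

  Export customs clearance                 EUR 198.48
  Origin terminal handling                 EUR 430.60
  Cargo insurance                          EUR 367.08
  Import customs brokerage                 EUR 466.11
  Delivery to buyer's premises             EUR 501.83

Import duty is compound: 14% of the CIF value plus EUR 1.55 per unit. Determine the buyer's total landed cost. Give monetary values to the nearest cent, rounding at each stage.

Total landed cost: EUR 43657.30

CFR: the seller pays costs through ocean freight to the destination port, but not insurance.
Already in the invoice (seller's account under CFR): export clearance, origin terminal — exclude.
CIF value = CFR price + insurance = 36210.91 + 367.08 = 36577.99
Ad valorem component: 36577.99 × 14% = 5120.92
Specific component: 639 × 1.55 = 990.45
Import duty = 5120.92 + 990.45 = 6111.37
Buyer bears: insurance 367.08 + brokerage 466.11 + delivery 501.83 + duty 6111.37 = 7446.39
Landed cost = invoice 36210.91 + 7446.39 = 43657.30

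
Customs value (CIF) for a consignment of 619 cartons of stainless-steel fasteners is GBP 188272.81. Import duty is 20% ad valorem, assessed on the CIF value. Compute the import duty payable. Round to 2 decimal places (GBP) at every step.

Import duty: GBP 37654.56

Import duty = 188272.81 × 20% = 37654.56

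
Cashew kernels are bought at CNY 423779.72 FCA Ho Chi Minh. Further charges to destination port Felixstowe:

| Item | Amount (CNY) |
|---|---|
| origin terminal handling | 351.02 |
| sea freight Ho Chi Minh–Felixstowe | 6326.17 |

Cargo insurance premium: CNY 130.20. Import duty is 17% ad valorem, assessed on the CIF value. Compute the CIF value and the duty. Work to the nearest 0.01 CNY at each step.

CIF value: CNY 430587.11; import duty: CNY 73199.81

CIF = FCA price + pre-shipment costs + freight + insurance
CIF = 423779.72 + 351.02 + 6326.17 + 130.20 = 430587.11
Import duty = 430587.11 × 17% = 73199.81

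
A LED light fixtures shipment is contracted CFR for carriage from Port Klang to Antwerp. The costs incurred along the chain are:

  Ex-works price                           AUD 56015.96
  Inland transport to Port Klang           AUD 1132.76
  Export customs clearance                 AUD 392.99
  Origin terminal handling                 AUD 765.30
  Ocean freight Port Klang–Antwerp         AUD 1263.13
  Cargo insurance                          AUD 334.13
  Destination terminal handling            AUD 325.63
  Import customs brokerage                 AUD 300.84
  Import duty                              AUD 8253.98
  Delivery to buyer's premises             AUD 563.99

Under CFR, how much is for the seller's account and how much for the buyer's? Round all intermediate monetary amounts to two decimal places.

CFR: the seller pays costs through ocean freight to the destination port, but not insurance.
Seller's account: goods 56015.96 + inland to port 1132.76 + export clearance 392.99 + origin terminal 765.30 + freight 1263.13 = 59570.14
Buyer's account: insurance 334.13 + destination terminal 325.63 + brokerage 300.84 + duty 8253.98 + delivery 563.99 = 9778.57

Seller: AUD 59570.14; buyer: AUD 9778.57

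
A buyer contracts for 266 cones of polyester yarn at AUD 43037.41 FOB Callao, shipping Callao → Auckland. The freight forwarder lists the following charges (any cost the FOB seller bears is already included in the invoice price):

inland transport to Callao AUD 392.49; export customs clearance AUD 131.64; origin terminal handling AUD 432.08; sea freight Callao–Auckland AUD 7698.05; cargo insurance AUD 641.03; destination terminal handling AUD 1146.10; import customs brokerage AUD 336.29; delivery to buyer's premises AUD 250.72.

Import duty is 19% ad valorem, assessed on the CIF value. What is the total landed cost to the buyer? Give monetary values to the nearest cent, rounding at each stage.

Total landed cost: AUD 62871.13

FOB: the seller bears costs until goods are on board at the origin port; the buyer bears freight, insurance and all costs thereafter.
Already in the invoice (seller's account under FOB): inland to port, export clearance, origin terminal — exclude.
CIF value = FOB price + freight + insurance = 43037.41 + 7698.05 + 641.03 = 51376.49
Import duty = 51376.49 × 19% = 9761.53
Buyer bears: freight 7698.05 + insurance 641.03 + destination terminal 1146.10 + brokerage 336.29 + delivery 250.72 + duty 9761.53 = 19833.72
Landed cost = invoice 43037.41 + 19833.72 = 62871.13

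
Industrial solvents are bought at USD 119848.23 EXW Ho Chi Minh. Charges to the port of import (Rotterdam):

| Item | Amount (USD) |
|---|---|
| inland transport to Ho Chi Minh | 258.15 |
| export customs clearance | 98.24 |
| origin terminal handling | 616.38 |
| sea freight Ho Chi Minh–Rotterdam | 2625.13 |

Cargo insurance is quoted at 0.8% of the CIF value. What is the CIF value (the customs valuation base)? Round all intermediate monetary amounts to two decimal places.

CIF value: USD 124441.66

Let C be the CIF value. C = EXW price + pre-shipment costs + freight + 0.8% × C
C − 0.8% × C = 119848.23 + 258.15 + 98.24 + 616.38 + 2625.13
0.992 × C = 123446.13
C = 123446.13 / 0.992 = 124441.66
Insurance premium = 0.8% × 124441.66 = 995.53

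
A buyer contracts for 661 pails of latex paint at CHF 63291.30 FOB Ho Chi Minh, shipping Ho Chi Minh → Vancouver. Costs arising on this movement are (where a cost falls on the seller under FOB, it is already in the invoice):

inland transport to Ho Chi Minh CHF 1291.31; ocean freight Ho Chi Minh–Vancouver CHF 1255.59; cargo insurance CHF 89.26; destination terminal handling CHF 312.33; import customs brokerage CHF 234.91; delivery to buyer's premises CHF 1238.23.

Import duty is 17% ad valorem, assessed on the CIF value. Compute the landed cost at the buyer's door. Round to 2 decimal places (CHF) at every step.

Total landed cost: CHF 77409.77

FOB: the seller bears costs until goods are on board at the origin port; the buyer bears freight, insurance and all costs thereafter.
Already in the invoice (seller's account under FOB): inland to port — exclude.
CIF value = FOB price + freight + insurance = 63291.30 + 1255.59 + 89.26 = 64636.15
Import duty = 64636.15 × 17% = 10988.15
Buyer bears: freight 1255.59 + insurance 89.26 + destination terminal 312.33 + brokerage 234.91 + delivery 1238.23 + duty 10988.15 = 14118.47
Landed cost = invoice 63291.30 + 14118.47 = 77409.77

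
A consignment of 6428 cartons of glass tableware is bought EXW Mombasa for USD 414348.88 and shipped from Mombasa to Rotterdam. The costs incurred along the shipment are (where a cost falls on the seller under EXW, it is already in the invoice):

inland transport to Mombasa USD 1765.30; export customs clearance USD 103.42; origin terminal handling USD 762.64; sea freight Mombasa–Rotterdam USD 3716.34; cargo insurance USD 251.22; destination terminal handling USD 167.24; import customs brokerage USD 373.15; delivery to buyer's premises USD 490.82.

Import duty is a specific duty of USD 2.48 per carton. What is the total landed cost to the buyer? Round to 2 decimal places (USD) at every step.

Total landed cost: USD 437920.45

EXW: the seller makes goods available at their premises; the buyer bears all onward costs.
CIF value = EXW price + inland to port + export clearance + origin terminal + freight + insurance = 414348.88 + 1765.30 + 103.42 + 762.64 + 3716.34 + 251.22 = 420947.80
Import duty = 6428 × 2.48 = 15941.44
Buyer bears: inland to port 1765.30 + export clearance 103.42 + origin terminal 762.64 + freight 3716.34 + insurance 251.22 + destination terminal 167.24 + brokerage 373.15 + delivery 490.82 + duty 15941.44 = 23571.57
Landed cost = invoice 414348.88 + 23571.57 = 437920.45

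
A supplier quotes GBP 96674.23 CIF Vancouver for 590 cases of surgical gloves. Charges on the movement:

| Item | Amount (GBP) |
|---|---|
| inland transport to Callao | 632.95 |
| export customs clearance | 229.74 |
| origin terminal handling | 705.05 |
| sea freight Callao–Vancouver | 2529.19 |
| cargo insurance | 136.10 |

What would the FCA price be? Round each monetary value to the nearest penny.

Not relevant to the conversion: export clearance, inland to port — on the seller under both CIF and FCA; already in the CIF price and stays in the FCA price.
From CIF to FCA, the seller no longer bears: origin terminal, freight, insurance.
FCA price = 96674.23 − 705.05 − 2529.19 − 136.10 = 93303.89

FCA price: GBP 93303.89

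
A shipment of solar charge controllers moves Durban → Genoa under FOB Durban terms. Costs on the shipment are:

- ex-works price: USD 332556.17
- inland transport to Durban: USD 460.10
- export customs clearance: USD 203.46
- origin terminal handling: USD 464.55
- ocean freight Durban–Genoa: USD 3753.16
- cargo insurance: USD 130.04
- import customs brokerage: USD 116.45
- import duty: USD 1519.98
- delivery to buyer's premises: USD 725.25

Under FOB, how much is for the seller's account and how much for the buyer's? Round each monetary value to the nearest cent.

Seller: USD 333684.28; buyer: USD 6244.88

FOB: the seller bears costs until goods are on board at the origin port; the buyer bears freight, insurance and all costs thereafter.
Seller's account: goods 332556.17 + inland to port 460.10 + export clearance 203.46 + origin terminal 464.55 = 333684.28
Buyer's account: freight 3753.16 + insurance 130.04 + brokerage 116.45 + duty 1519.98 + delivery 725.25 = 6244.88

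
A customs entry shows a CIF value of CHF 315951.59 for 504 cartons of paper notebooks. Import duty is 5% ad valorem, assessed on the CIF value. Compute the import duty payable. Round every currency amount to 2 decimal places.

Import duty: CHF 15797.58

Import duty = 315951.59 × 5% = 15797.58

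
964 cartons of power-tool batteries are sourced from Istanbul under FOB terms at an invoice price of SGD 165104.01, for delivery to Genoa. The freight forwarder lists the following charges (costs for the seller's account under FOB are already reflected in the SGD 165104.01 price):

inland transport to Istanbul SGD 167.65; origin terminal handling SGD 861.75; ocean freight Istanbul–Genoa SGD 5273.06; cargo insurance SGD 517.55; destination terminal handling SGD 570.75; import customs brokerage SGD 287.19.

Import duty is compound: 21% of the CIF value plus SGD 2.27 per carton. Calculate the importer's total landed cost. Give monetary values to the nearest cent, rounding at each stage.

Total landed cost: SGD 209828.71

FOB: the seller bears costs until goods are on board at the origin port; the buyer bears freight, insurance and all costs thereafter.
Already in the invoice (seller's account under FOB): inland to port, origin terminal — exclude.
CIF value = FOB price + freight + insurance = 165104.01 + 5273.06 + 517.55 = 170894.62
Ad valorem component: 170894.62 × 21% = 35887.87
Specific component: 964 × 2.27 = 2188.28
Import duty = 35887.87 + 2188.28 = 38076.15
Buyer bears: freight 5273.06 + insurance 517.55 + destination terminal 570.75 + brokerage 287.19 + duty 38076.15 = 44724.70
Landed cost = invoice 165104.01 + 44724.70 = 209828.71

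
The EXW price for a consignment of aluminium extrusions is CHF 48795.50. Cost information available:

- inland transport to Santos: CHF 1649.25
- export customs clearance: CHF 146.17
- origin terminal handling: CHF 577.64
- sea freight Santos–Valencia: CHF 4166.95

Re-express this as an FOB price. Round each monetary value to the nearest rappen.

FOB price: CHF 51168.56

Not relevant to the conversion: freight — on the buyer under both terms; not part of either seller's price.
From EXW to FOB, the seller additionally bears: inland to port, export clearance, origin terminal.
FOB price = 48795.50 + 1649.25 + 146.17 + 577.64 = 51168.56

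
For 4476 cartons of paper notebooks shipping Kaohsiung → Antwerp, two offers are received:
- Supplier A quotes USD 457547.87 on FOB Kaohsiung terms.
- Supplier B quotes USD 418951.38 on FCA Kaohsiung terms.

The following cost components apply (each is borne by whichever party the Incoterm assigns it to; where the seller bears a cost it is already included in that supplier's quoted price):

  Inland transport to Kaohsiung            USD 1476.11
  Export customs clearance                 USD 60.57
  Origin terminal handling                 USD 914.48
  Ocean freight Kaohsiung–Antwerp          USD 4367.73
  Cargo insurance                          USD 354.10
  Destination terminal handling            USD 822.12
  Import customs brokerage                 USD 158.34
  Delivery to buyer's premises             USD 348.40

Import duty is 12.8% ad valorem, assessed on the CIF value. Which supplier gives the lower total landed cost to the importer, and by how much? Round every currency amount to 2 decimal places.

Supplier A (FOB):
CIF value = FOB price + freight + insurance = 457547.87 + 4367.73 + 354.10 = 462269.70
Import duty = 462269.70 × 12.8% = 59170.52
Buyer bears (A): 4367.73 + 354.10 + 822.12 + 158.34 + 348.40 = 6050.69
Landed cost (A) = invoice 457547.87 + 6050.69 + duty 59170.52 = 522769.08
Supplier B (FCA):
CIF value = FCA price + origin terminal + freight + insurance = 418951.38 + 914.48 + 4367.73 + 354.10 = 424587.69
Import duty = 424587.69 × 12.8% = 54347.22
Buyer bears (B): 914.48 + 4367.73 + 354.10 + 822.12 + 158.34 + 348.40 = 6965.17
Landed cost (B) = invoice 418951.38 + 6965.17 + duty 54347.22 = 480263.77
Difference = |522769.08 − 480263.77| = 42505.31

Supplier B is cheaper by USD 42505.31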